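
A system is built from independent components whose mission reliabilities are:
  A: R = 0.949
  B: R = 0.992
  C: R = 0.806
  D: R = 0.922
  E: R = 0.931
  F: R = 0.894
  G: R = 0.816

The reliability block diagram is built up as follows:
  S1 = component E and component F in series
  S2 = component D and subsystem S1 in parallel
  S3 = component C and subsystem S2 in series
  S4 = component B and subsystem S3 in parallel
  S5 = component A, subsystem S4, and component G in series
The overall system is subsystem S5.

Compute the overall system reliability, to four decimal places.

Series (E and F): 0.931000 × 0.894000 = 0.832314
Parallel (D and [0.832314]): 1 − (1 − 0.922000)(1 − 0.832314) = 0.986920
Series (C and [0.986920]): 0.806000 × 0.986920 = 0.795458
Parallel (B and [0.795458]): 1 − (1 − 0.992000)(1 − 0.795458) = 0.998364
Series (A, [0.998364], and G): 0.949000 × 0.998364 × 0.816000 = 0.7731

0.7731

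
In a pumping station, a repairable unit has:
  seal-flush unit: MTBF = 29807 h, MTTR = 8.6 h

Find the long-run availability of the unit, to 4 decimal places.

0.9997

A(seal-flush unit) = MTBF/(MTBF+MTTR) = 29807/(29807+8.6) = 0.9997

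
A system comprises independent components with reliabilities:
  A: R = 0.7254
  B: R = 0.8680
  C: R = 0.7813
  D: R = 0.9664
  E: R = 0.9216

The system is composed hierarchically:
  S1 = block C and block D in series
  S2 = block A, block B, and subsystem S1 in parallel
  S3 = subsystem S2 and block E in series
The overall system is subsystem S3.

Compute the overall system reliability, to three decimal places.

0.913

Series (C and D): 0.78130 × 0.96640 = 0.75505
Parallel (A, B, and [0.75505]): 1 − (1 − 0.72540)(1 − 0.86800)(1 − 0.75505) = 0.99112
Series ([0.99112] and E): 0.99112 × 0.92160 = 0.913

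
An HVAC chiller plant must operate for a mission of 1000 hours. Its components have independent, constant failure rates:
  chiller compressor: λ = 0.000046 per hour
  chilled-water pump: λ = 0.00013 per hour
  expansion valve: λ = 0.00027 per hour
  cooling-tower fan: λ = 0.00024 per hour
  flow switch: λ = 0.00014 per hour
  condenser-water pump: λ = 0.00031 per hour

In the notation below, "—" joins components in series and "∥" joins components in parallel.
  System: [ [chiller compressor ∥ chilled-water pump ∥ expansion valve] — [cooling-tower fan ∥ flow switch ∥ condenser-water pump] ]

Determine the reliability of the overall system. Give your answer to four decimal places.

0.9913

R(chiller compressor) = exp(−0.000046 × 1000) = 0.955042
R(chilled-water pump) = exp(−0.00013 × 1000) = 0.878095
R(expansion valve) = exp(−0.00027 × 1000) = 0.763379
R(cooling-tower fan) = exp(−0.00024 × 1000) = 0.786628
R(flow switch) = exp(−0.00014 × 1000) = 0.869358
R(condenser-water pump) = exp(−0.00031 × 1000) = 0.733447
Parallel (chiller compressor, chilled-water pump, and expansion valve): 1 − (1 − 0.955042)(1 − 0.878095)(1 − 0.763379) = 0.998703
Parallel (cooling-tower fan, flow switch, and condenser-water pump): 1 − (1 − 0.786628)(1 − 0.869358)(1 − 0.733447) = 0.992570
Series ([0.998703] and [0.992570]): 0.998703 × 0.992570 = 0.9913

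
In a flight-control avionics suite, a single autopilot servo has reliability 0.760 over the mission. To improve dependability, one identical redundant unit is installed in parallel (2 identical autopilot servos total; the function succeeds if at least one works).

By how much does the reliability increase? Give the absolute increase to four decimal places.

R_before = 0.760
R_after = 1 − (1 − 0.760)^2 = 0.9424
ΔR = 0.9424 − 0.760 = 0.1824

0.1824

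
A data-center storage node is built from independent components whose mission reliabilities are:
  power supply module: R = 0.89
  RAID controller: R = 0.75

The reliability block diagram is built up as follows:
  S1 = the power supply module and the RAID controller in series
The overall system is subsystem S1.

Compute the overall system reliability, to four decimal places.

Series (power supply module and RAID controller): 0.890000 × 0.750000 = 0.6675

0.6675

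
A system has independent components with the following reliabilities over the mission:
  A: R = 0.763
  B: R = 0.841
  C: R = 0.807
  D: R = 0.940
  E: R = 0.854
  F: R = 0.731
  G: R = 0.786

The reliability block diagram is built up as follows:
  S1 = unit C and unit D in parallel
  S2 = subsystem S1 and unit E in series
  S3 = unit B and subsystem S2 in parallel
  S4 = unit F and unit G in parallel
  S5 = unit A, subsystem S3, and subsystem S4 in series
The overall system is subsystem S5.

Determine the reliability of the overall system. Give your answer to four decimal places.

0.7013

Parallel (C and D): 1 − (1 − 0.807000)(1 − 0.940000) = 0.988420
Series ([0.988420] and E): 0.988420 × 0.854000 = 0.844111
Parallel (B and [0.844111]): 1 − (1 − 0.841000)(1 − 0.844111) = 0.975214
Parallel (F and G): 1 − (1 − 0.731000)(1 − 0.786000) = 0.942434
Series (A, [0.975214], and [0.942434]): 0.763000 × 0.975214 × 0.942434 = 0.7013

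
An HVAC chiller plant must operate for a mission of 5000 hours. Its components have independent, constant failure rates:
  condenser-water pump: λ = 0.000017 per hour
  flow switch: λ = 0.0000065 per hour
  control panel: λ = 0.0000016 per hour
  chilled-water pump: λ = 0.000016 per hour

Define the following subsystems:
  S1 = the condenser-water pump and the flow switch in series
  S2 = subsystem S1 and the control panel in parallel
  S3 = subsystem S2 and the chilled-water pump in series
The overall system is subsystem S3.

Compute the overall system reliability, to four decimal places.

R(condenser-water pump) = exp(−0.000017 × 5000) = 0.918512
R(flow switch) = exp(−0.0000065 × 5000) = 0.968022
R(control panel) = exp(−0.0000016 × 5000) = 0.992032
R(chilled-water pump) = exp(−0.000016 × 5000) = 0.923116
Series (condenser-water pump and flow switch): 0.918512 × 0.968022 = 0.889140
Parallel ([0.889140] and control panel): 1 − (1 − 0.889140)(1 − 0.992032) = 0.999117
Series ([0.999117] and chilled-water pump): 0.999117 × 0.923116 = 0.9223

0.9223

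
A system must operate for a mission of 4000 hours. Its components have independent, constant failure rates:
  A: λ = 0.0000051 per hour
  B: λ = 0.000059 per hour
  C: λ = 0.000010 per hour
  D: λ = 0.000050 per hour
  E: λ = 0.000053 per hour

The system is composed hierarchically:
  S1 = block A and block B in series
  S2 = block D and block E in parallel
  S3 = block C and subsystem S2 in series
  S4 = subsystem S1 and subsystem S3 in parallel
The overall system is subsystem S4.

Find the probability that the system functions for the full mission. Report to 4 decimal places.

0.9836

R(A) = exp(−0.0000051 × 4000) = 0.979807
R(B) = exp(−0.000059 × 4000) = 0.789781
R(C) = exp(−0.000010 × 4000) = 0.960789
R(D) = exp(−0.000050 × 4000) = 0.818731
R(E) = exp(−0.000053 × 4000) = 0.808965
Series (A and B): 0.979807 × 0.789781 = 0.773833
Parallel (D and E): 1 − (1 − 0.818731)(1 − 0.808965) = 0.965371
Series (C and [0.965371]): 0.960789 × 0.965371 = 0.927518
Parallel ([0.773833] and [0.927518]): 1 − (1 − 0.773833)(1 − 0.927518) = 0.9836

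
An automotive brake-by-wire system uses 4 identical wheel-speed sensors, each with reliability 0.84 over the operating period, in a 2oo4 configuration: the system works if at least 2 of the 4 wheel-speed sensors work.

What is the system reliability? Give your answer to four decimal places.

0.9856

R = Σ_{i=2}^{4} C(4,i) p^i (1−p)^{4−i} with p = 0.84
C(4,2)·0.84^2·0.16^2 = 0.108380
C(4,3)·0.84^3·0.16^1 = 0.379331
C(4,4)·0.84^4·0.16^0 = 0.497871
Sum = 0.9856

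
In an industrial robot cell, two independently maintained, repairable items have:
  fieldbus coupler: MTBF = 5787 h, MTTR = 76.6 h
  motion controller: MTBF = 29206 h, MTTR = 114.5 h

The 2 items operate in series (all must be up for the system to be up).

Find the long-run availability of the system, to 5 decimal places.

0.98308

A(fieldbus coupler) = MTBF/(MTBF+MTTR) = 5787/(5787+76.6) = 0.986936
A(motion controller) = MTBF/(MTBF+MTTR) = 29206/(29206+114.5) = 0.996095
Series availability: 0.986936 × 0.996095 = 0.98308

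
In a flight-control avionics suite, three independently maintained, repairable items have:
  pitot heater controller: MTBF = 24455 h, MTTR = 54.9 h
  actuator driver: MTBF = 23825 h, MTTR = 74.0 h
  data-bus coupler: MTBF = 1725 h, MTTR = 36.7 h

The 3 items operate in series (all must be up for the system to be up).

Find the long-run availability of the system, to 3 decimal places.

A(pitot heater controller) = MTBF/(MTBF+MTTR) = 24455/(24455+54.9) = 0.997760
A(actuator driver) = MTBF/(MTBF+MTTR) = 23825/(23825+74.0) = 0.996904
A(data-bus coupler) = MTBF/(MTBF+MTTR) = 1725/(1725+36.7) = 0.979168
Series availability: 0.997760 × 0.996904 × 0.979168 = 0.974

0.974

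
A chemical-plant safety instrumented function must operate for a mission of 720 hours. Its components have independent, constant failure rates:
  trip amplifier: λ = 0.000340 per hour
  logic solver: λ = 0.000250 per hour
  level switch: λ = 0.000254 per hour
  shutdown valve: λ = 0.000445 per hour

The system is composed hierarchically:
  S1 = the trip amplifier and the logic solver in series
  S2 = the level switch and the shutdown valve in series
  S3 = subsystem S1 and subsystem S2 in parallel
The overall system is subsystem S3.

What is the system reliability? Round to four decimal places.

0.8631

R(trip amplifier) = exp(−0.000340 × 720) = 0.782861
R(logic solver) = exp(−0.000250 × 720) = 0.835270
R(level switch) = exp(−0.000254 × 720) = 0.832868
R(shutdown valve) = exp(−0.000445 × 720) = 0.725859
Series (trip amplifier and logic solver): 0.782861 × 0.835270 = 0.653900
Series (level switch and shutdown valve): 0.832868 × 0.725859 = 0.604545
Parallel ([0.653900] and [0.604545]): 1 − (1 − 0.653900)(1 − 0.604545) = 0.8631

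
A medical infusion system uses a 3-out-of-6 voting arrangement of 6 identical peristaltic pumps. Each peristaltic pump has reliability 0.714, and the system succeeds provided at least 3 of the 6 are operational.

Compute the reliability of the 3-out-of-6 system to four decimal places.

0.9401

R = Σ_{i=3}^{6} C(6,i) p^i (1−p)^{6−i} with p = 0.714
C(6,3)·0.714^3·0.286^3 = 0.170303
C(6,4)·0.714^4·0.286^2 = 0.318872
C(6,5)·0.714^5·0.286^1 = 0.318426
C(6,6)·0.714^6·0.286^0 = 0.132492
Sum = 0.9401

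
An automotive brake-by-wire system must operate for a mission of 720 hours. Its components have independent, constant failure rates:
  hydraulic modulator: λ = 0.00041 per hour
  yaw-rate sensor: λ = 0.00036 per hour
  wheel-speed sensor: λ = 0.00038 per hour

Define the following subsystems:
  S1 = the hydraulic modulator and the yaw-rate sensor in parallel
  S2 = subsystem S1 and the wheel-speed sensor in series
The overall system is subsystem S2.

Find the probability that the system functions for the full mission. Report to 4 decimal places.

0.7162

R(hydraulic modulator) = exp(−0.00041 × 720) = 0.744383
R(yaw-rate sensor) = exp(−0.00036 × 720) = 0.771669
R(wheel-speed sensor) = exp(−0.00038 × 720) = 0.760636
Parallel (hydraulic modulator and yaw-rate sensor): 1 − (1 − 0.744383)(1 − 0.771669) = 0.941635
Series ([0.941635] and wheel-speed sensor): 0.941635 × 0.760636 = 0.7162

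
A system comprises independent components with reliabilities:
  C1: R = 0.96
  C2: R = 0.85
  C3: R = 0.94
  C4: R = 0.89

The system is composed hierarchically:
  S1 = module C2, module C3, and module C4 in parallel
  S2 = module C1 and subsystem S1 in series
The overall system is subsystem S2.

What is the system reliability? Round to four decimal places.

0.9590

Parallel (C2, C3, and C4): 1 − (1 − 0.850000)(1 − 0.940000)(1 − 0.890000) = 0.999010
Series (C1 and [0.999010]): 0.960000 × 0.999010 = 0.9590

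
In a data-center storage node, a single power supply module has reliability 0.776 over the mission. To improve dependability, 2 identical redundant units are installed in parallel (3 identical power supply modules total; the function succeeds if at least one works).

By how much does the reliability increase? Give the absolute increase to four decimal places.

0.2128

R_before = 0.776
R_after = 1 − (1 − 0.776)^3 = 0.9888
ΔR = 0.9888 − 0.776 = 0.2128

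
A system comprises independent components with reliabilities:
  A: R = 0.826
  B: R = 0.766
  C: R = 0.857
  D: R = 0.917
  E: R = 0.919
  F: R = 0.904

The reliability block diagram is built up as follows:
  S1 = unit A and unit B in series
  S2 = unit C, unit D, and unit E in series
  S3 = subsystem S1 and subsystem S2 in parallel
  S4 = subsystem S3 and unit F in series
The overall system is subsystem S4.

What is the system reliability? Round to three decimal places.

Series (A and B): 0.82600 × 0.76600 = 0.63272
Series (C, D, and E): 0.85700 × 0.91700 × 0.91900 = 0.72221
Parallel ([0.63272] and [0.72221]): 1 − (1 − 0.63272)(1 − 0.72221) = 0.89797
Series ([0.89797] and F): 0.89797 × 0.90400 = 0.812

0.812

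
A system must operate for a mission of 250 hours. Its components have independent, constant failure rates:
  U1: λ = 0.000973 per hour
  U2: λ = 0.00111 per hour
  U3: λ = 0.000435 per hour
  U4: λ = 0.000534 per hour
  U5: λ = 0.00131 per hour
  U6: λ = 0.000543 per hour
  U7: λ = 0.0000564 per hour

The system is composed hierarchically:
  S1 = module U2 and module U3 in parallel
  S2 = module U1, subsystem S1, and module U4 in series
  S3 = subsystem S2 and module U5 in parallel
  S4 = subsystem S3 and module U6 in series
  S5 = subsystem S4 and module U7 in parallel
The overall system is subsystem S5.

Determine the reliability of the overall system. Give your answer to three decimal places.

0.997

R(U1) = exp(−0.000973 × 250) = 0.78408
R(U2) = exp(−0.00111 × 250) = 0.75768
R(U3) = exp(−0.000435 × 250) = 0.89695
R(U4) = exp(−0.000534 × 250) = 0.87503
R(U5) = exp(−0.00131 × 250) = 0.72072
R(U6) = exp(−0.000543 × 250) = 0.87306
R(U7) = exp(−0.0000564 × 250) = 0.98600
Parallel (U2 and U3): 1 − (1 − 0.75768)(1 − 0.89695) = 0.97503
Series (U1, [0.97503], and U4): 0.78408 × 0.97503 × 0.87503 = 0.66896
Parallel ([0.66896] and U5): 1 − (1 − 0.66896)(1 − 0.72072) = 0.90755
Series ([0.90755] and U6): 0.90755 × 0.87306 = 0.79235
Parallel ([0.79235] and U7): 1 − (1 − 0.79235)(1 − 0.98600) = 0.997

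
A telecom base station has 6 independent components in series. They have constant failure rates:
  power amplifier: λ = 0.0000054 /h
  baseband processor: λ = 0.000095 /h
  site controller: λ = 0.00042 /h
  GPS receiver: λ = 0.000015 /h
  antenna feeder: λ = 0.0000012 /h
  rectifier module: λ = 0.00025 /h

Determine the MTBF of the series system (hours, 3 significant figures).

Series of exponential components: λ_sys = Σ λ_i
λ_sys = 0.0000054 + 0.000095 + 0.00042 + 0.000015 + 0.0000012 + 0.00025 = 7.8660e-04 /h
MTBF = 1 / λ_sys = 1270 h

1270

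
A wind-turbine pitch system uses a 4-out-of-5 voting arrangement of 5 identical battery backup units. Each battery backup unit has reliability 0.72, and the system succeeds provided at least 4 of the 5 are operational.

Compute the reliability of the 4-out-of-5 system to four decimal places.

R = Σ_{i=4}^{5} C(5,i) p^i (1−p)^{5−i} with p = 0.72
C(5,4)·0.72^4·0.28^1 = 0.376234
C(5,5)·0.72^5·0.28^0 = 0.193492
Sum = 0.5697

0.5697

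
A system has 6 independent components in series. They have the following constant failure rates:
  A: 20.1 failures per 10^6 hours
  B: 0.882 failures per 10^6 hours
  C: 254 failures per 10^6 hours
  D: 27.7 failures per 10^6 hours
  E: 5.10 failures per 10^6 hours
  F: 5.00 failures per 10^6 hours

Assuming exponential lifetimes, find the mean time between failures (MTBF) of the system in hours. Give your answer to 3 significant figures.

Series of exponential components: λ_sys = Σ λ_i
λ_sys = 0.0000201 + 0.000000882 + 0.000254 + 0.0000277 + 0.00000510 + 0.00000500 = 3.1278e-04 /h
MTBF = 1 / λ_sys = 3200 h

3200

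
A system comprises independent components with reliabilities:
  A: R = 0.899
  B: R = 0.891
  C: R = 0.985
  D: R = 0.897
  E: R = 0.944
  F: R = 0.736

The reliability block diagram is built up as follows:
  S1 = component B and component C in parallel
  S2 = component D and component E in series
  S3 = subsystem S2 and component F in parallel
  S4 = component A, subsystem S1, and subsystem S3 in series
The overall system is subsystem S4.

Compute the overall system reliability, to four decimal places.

Parallel (B and C): 1 − (1 − 0.891000)(1 − 0.985000) = 0.998365
Series (D and E): 0.897000 × 0.944000 = 0.846768
Parallel ([0.846768] and F): 1 − (1 − 0.846768)(1 − 0.736000) = 0.959547
Series (A, [0.998365], and [0.959547]): 0.899000 × 0.998365 × 0.959547 = 0.8612

0.8612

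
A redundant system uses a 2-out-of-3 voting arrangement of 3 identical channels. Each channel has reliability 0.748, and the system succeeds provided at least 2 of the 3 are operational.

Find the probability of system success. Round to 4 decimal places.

R = Σ_{i=2}^{3} C(3,i) p^i (1−p)^{3−i} with p = 0.748
C(3,2)·0.748^2·0.252^1 = 0.422985
C(3,3)·0.748^3·0.252^0 = 0.418509
Sum = 0.8415

0.8415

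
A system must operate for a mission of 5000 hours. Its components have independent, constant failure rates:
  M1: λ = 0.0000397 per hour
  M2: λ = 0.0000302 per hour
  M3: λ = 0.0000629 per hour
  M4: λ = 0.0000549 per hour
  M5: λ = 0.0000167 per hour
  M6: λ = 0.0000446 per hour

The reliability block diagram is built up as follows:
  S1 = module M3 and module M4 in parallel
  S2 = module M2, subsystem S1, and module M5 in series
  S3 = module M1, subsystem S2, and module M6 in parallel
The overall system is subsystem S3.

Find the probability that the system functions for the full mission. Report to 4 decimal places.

R(M1) = exp(−0.0000397 × 5000) = 0.819960
R(M2) = exp(−0.0000302 × 5000) = 0.859848
R(M3) = exp(−0.0000629 × 5000) = 0.730154
R(M4) = exp(−0.0000549 × 5000) = 0.759952
R(M5) = exp(−0.0000167 × 5000) = 0.919891
R(M6) = exp(−0.0000446 × 5000) = 0.800115
Parallel (M3 and M4): 1 − (1 − 0.730154)(1 − 0.759952) = 0.935224
Series (M2, [0.935224], and M5): 0.859848 × 0.935224 × 0.919891 = 0.739731
Parallel (M1, [0.739731], and M6): 1 − (1 − 0.819960)(1 − 0.739731)(1 − 0.800115) = 0.9906

0.9906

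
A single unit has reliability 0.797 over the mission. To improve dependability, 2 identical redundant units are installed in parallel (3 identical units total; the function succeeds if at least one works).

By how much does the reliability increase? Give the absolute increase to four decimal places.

R_before = 0.797
R_after = 1 − (1 − 0.797)^3 = 0.9916
ΔR = 0.9916 − 0.797 = 0.1946

0.1946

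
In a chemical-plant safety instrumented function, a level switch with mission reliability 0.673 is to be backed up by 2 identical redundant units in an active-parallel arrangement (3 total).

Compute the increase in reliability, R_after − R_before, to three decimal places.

R_before = 0.673
R_after = 1 − (1 − 0.673)^3 = 0.965
ΔR = 0.965 − 0.673 = 0.292

0.292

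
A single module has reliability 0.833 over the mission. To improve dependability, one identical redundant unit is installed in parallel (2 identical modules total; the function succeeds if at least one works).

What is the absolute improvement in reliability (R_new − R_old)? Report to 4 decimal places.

R_before = 0.833
R_after = 1 − (1 − 0.833)^2 = 0.9721
ΔR = 0.9721 − 0.833 = 0.1391

0.1391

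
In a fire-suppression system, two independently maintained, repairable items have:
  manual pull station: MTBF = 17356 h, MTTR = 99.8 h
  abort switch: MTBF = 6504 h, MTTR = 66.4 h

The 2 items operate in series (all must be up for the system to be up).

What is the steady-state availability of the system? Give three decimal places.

A(manual pull station) = MTBF/(MTBF+MTTR) = 17356/(17356+99.8) = 0.994283
A(abort switch) = MTBF/(MTBF+MTTR) = 6504/(6504+66.4) = 0.989894
Series availability: 0.994283 × 0.989894 = 0.984

0.984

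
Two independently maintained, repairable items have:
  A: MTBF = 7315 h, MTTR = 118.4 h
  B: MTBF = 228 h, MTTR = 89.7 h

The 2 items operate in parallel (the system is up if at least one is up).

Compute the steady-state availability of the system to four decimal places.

0.9955

A(A) = MTBF/(MTBF+MTTR) = 7315/(7315+118.4) = 0.984072
A(B) = MTBF/(MTBF+MTTR) = 228/(228+89.7) = 0.717658
Parallel availability: 1 − (1 − 0.984072)(1 − 0.717658) = 0.9955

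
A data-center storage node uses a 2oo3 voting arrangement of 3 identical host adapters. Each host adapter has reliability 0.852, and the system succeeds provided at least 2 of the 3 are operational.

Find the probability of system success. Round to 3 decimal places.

0.941

R = Σ_{i=2}^{3} C(3,i) p^i (1−p)^{3−i} with p = 0.852
C(3,2)·0.852^2·0.148^1 = 0.32230
C(3,3)·0.852^3·0.148^0 = 0.61847
Sum = 0.941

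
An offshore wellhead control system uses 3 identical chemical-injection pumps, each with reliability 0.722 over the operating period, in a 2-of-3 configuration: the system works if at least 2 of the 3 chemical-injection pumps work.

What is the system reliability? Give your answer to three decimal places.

0.811

R = Σ_{i=2}^{3} C(3,i) p^i (1−p)^{3−i} with p = 0.722
C(3,2)·0.722^2·0.278^1 = 0.43475
C(3,3)·0.722^3·0.278^0 = 0.37637
Sum = 0.811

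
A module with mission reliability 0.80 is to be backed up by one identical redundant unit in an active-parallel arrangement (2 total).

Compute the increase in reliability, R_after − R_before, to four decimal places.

R_before = 0.80
R_after = 1 − (1 − 0.80)^2 = 0.9600
ΔR = 0.9600 − 0.80 = 0.1600

0.1600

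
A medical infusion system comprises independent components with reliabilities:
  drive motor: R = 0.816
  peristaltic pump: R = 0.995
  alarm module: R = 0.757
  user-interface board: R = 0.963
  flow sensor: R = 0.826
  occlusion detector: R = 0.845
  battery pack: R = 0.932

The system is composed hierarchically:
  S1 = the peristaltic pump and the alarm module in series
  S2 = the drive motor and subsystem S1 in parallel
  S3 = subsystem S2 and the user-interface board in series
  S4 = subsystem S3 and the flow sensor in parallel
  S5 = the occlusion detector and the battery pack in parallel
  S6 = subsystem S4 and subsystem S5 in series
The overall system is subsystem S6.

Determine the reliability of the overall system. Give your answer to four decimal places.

0.9756

Series (peristaltic pump and alarm module): 0.995000 × 0.757000 = 0.753215
Parallel (drive motor and [0.753215]): 1 − (1 − 0.816000)(1 − 0.753215) = 0.954592
Series ([0.954592] and user-interface board): 0.954592 × 0.963000 = 0.919272
Parallel ([0.919272] and flow sensor): 1 − (1 − 0.919272)(1 − 0.826000) = 0.985953
Parallel (occlusion detector and battery pack): 1 − (1 − 0.845000)(1 − 0.932000) = 0.989460
Series ([0.985953] and [0.989460]): 0.985953 × 0.989460 = 0.9756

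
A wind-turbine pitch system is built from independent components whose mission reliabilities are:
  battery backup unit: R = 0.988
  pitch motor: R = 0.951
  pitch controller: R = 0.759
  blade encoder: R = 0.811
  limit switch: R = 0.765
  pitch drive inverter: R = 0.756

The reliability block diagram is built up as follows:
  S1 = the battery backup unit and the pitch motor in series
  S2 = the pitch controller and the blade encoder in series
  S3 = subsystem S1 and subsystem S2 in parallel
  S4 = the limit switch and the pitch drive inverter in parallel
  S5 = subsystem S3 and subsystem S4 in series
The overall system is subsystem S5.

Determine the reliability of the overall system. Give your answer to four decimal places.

0.9208

Series (battery backup unit and pitch motor): 0.988000 × 0.951000 = 0.939588
Series (pitch controller and blade encoder): 0.759000 × 0.811000 = 0.615549
Parallel ([0.939588] and [0.615549]): 1 − (1 − 0.939588)(1 − 0.615549) = 0.976775
Parallel (limit switch and pitch drive inverter): 1 − (1 − 0.765000)(1 − 0.756000) = 0.942660
Series ([0.976775] and [0.942660]): 0.976775 × 0.942660 = 0.9208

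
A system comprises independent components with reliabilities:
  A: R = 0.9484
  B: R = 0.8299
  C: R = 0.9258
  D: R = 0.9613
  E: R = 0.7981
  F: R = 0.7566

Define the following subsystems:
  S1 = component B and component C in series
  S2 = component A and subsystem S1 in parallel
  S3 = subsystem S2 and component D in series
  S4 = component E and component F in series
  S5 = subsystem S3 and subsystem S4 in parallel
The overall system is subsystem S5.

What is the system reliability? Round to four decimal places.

0.9801

Series (B and C): 0.829900 × 0.925800 = 0.768321
Parallel (A and [0.768321]): 1 − (1 − 0.948400)(1 − 0.768321) = 0.988045
Series ([0.988045] and D): 0.988045 × 0.961300 = 0.949808
Series (E and F): 0.798100 × 0.756600 = 0.603842
Parallel ([0.949808] and [0.603842]): 1 − (1 − 0.949808)(1 − 0.603842) = 0.9801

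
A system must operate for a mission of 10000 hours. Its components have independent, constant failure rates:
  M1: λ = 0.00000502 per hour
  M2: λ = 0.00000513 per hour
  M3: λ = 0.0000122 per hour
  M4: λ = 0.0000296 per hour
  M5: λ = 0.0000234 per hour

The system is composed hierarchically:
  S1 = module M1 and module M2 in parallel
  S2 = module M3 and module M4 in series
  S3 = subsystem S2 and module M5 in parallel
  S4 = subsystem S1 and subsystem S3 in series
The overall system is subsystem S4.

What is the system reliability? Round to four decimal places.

R(M1) = exp(−0.00000502 × 10000) = 0.951039
R(M2) = exp(−0.00000513 × 10000) = 0.949994
R(M3) = exp(−0.0000122 × 10000) = 0.885148
R(M4) = exp(−0.0000296 × 10000) = 0.743787
R(M5) = exp(−0.0000234 × 10000) = 0.791362
Parallel (M1 and M2): 1 − (1 − 0.951039)(1 − 0.949994) = 0.997552
Series (M3 and M4): 0.885148 × 0.743787 = 0.658362
Parallel ([0.658362] and M5): 1 − (1 − 0.658362)(1 − 0.791362) = 0.928721
Series ([0.997552] and [0.928721]): 0.997552 × 0.928721 = 0.9264

0.9264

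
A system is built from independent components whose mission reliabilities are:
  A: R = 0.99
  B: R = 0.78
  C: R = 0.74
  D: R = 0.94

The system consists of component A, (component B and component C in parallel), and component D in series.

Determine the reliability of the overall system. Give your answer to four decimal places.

Parallel (B and C): 1 − (1 − 0.780000)(1 − 0.740000) = 0.942800
Series (A, [0.942800], and D): 0.990000 × 0.942800 × 0.940000 = 0.8774

0.8774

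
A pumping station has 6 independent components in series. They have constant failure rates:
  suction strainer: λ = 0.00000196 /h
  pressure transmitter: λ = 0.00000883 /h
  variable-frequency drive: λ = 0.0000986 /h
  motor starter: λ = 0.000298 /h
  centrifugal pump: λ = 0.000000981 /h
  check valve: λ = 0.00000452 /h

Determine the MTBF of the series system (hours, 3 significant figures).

2420

Series of exponential components: λ_sys = Σ λ_i
λ_sys = 0.00000196 + 0.00000883 + 0.0000986 + 0.000298 + 0.000000981 + 0.00000452 = 4.1289e-04 /h
MTBF = 1 / λ_sys = 2420 h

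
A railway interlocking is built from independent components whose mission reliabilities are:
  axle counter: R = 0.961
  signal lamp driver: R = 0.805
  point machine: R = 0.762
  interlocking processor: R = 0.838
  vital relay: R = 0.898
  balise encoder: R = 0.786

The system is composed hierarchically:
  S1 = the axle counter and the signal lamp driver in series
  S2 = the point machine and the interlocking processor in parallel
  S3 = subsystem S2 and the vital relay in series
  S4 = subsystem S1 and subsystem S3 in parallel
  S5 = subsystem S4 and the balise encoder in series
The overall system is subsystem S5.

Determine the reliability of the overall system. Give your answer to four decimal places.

0.7617

Series (axle counter and signal lamp driver): 0.961000 × 0.805000 = 0.773605
Parallel (point machine and interlocking processor): 1 − (1 − 0.762000)(1 − 0.838000) = 0.961444
Series ([0.961444] and vital relay): 0.961444 × 0.898000 = 0.863377
Parallel ([0.773605] and [0.863377]): 1 − (1 − 0.773605)(1 − 0.863377) = 0.969069
Series ([0.969069] and balise encoder): 0.969069 × 0.786000 = 0.7617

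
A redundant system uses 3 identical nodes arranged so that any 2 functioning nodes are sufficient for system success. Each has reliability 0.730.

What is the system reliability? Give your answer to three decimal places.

0.821

R = Σ_{i=2}^{3} C(3,i) p^i (1−p)^{3−i} with p = 0.730
C(3,2)·0.730^2·0.270^1 = 0.43165
C(3,3)·0.730^3·0.270^0 = 0.38902
Sum = 0.821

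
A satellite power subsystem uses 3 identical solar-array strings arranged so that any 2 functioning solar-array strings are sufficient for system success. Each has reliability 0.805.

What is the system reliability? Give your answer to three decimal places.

R = Σ_{i=2}^{3} C(3,i) p^i (1−p)^{3−i} with p = 0.805
C(3,2)·0.805^2·0.195^1 = 0.37909
C(3,3)·0.805^3·0.195^0 = 0.52166
Sum = 0.901

0.901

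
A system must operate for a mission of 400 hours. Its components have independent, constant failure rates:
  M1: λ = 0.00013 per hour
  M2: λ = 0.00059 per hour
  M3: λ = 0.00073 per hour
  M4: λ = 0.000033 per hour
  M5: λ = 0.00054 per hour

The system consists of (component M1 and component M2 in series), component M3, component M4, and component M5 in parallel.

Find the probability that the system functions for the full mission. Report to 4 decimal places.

R(M1) = exp(−0.00013 × 400) = 0.949329
R(M2) = exp(−0.00059 × 400) = 0.789781
R(M3) = exp(−0.00073 × 400) = 0.746769
R(M4) = exp(−0.000033 × 400) = 0.986887
R(M5) = exp(−0.00054 × 400) = 0.805735
Series (M1 and M2): 0.949329 × 0.789781 = 0.749762
Parallel ([0.749762], M3, M4, and M5): 1 − (1 − 0.749762)(1 − 0.746769)(1 − 0.986887)(1 − 0.805735) = 0.9998

0.9998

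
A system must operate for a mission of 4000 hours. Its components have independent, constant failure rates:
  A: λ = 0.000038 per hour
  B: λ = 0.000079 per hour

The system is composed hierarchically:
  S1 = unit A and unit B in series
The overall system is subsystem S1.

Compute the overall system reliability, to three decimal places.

0.626

R(A) = exp(−0.000038 × 4000) = 0.85899
R(B) = exp(−0.000079 × 4000) = 0.72906
Series (A and B): 0.85899 × 0.72906 = 0.626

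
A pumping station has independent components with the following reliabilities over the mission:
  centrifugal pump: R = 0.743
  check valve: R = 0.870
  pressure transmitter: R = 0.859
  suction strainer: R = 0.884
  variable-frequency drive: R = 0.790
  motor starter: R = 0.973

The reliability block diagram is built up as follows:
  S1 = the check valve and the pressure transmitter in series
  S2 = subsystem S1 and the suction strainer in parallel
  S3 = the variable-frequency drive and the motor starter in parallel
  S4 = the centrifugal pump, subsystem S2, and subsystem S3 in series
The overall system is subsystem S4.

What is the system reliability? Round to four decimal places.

0.7171

Series (check valve and pressure transmitter): 0.870000 × 0.859000 = 0.747330
Parallel ([0.747330] and suction strainer): 1 − (1 − 0.747330)(1 − 0.884000) = 0.970690
Parallel (variable-frequency drive and motor starter): 1 − (1 − 0.790000)(1 − 0.973000) = 0.994330
Series (centrifugal pump, [0.970690], and [0.994330]): 0.743000 × 0.970690 × 0.994330 = 0.7171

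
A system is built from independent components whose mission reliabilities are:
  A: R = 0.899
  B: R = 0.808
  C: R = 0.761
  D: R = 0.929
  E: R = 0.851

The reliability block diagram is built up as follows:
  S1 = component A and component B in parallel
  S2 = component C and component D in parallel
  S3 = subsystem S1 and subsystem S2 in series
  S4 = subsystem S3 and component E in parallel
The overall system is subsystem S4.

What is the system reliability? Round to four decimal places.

Parallel (A and B): 1 − (1 − 0.899000)(1 − 0.808000) = 0.980608
Parallel (C and D): 1 − (1 − 0.761000)(1 − 0.929000) = 0.983031
Series ([0.980608] and [0.983031]): 0.980608 × 0.983031 = 0.963968
Parallel ([0.963968] and E): 1 − (1 − 0.963968)(1 − 0.851000) = 0.9946

0.9946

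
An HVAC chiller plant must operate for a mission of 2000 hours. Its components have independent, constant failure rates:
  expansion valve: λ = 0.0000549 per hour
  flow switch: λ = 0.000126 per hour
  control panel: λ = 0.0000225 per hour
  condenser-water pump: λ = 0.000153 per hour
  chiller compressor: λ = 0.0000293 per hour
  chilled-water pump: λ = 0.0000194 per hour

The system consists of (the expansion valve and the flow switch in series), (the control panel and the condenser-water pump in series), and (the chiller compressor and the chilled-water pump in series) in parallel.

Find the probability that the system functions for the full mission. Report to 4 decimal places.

0.9917

R(expansion valve) = exp(−0.0000549 × 2000) = 0.896013
R(flow switch) = exp(−0.000126 × 2000) = 0.777245
R(control panel) = exp(−0.0000225 × 2000) = 0.955997
R(condenser-water pump) = exp(−0.000153 × 2000) = 0.736387
R(chiller compressor) = exp(−0.0000293 × 2000) = 0.943084
R(chilled-water pump) = exp(−0.0000194 × 2000) = 0.961943
Series (expansion valve and flow switch): 0.896013 × 0.777245 = 0.696422
Series (control panel and condenser-water pump): 0.955997 × 0.736387 = 0.703984
Series (chiller compressor and chilled-water pump): 0.943084 × 0.961943 = 0.907193
Parallel ([0.696422], [0.703984], and [0.907193]): 1 − (1 − 0.696422)(1 − 0.703984)(1 − 0.907193) = 0.9917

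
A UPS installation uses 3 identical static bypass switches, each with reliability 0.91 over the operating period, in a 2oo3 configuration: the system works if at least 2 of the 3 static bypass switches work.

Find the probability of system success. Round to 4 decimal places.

0.9772

R = Σ_{i=2}^{3} C(3,i) p^i (1−p)^{3−i} with p = 0.91
C(3,2)·0.91^2·0.09^1 = 0.223587
C(3,3)·0.91^3·0.09^0 = 0.753571
Sum = 0.9772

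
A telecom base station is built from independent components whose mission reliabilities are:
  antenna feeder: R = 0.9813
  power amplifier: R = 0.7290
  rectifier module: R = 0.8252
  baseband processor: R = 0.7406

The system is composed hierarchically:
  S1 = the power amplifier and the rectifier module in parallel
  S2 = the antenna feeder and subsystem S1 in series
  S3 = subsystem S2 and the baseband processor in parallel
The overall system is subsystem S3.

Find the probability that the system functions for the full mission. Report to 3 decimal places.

Parallel (power amplifier and rectifier module): 1 − (1 − 0.72900)(1 − 0.82520) = 0.95263
Series (antenna feeder and [0.95263]): 0.98130 × 0.95263 = 0.93482
Parallel ([0.93482] and baseband processor): 1 − (1 − 0.93482)(1 − 0.74060) = 0.983

0.983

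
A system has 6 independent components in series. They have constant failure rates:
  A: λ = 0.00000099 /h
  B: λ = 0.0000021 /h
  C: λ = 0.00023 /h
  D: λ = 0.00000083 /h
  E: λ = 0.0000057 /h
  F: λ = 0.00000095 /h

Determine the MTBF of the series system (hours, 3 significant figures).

Series of exponential components: λ_sys = Σ λ_i
λ_sys = 0.00000099 + 0.0000021 + 0.00023 + 0.00000083 + 0.0000057 + 0.00000095 = 2.4057e-04 /h
MTBF = 1 / λ_sys = 4160 h

4160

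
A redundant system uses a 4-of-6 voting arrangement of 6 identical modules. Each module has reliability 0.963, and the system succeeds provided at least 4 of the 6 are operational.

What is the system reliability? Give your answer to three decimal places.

R = Σ_{i=4}^{6} C(6,i) p^i (1−p)^{6−i} with p = 0.963
C(6,4)·0.963^4·0.037^2 = 0.01766
C(6,5)·0.963^5·0.037^1 = 0.18386
C(6,6)·0.963^6·0.037^0 = 0.79755
Sum = 0.999

0.999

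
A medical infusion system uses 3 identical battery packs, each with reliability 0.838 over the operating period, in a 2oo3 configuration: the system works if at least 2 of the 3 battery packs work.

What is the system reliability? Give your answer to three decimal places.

R = Σ_{i=2}^{3} C(3,i) p^i (1−p)^{3−i} with p = 0.838
C(3,2)·0.838^2·0.162^1 = 0.34129
C(3,3)·0.838^3·0.162^0 = 0.58848
Sum = 0.930

0.930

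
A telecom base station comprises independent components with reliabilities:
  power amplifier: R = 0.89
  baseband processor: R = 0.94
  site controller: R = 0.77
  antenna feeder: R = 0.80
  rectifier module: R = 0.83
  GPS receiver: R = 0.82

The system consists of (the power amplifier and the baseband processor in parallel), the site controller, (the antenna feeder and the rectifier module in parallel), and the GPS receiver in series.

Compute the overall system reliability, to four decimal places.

0.6059

Parallel (power amplifier and baseband processor): 1 − (1 − 0.890000)(1 − 0.940000) = 0.993400
Parallel (antenna feeder and rectifier module): 1 − (1 − 0.800000)(1 − 0.830000) = 0.966000
Series ([0.993400], site controller, [0.966000], and GPS receiver): 0.993400 × 0.770000 × 0.966000 × 0.820000 = 0.6059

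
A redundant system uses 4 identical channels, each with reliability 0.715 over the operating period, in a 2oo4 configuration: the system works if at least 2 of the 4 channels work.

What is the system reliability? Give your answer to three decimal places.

0.927

R = Σ_{i=2}^{4} C(4,i) p^i (1−p)^{4−i} with p = 0.715
C(4,2)·0.715^2·0.285^2 = 0.24915
C(4,3)·0.715^3·0.285^1 = 0.41670
C(4,4)·0.715^4·0.285^0 = 0.26135
Sum = 0.927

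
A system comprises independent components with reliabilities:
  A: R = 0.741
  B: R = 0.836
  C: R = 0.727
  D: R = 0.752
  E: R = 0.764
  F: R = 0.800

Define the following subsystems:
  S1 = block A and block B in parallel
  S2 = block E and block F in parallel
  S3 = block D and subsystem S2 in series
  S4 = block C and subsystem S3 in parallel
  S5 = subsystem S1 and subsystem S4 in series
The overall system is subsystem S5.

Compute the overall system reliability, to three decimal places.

0.883

Parallel (A and B): 1 − (1 − 0.74100)(1 − 0.83600) = 0.95752
Parallel (E and F): 1 − (1 − 0.76400)(1 − 0.80000) = 0.95280
Series (D and [0.95280]): 0.75200 × 0.95280 = 0.71651
Parallel (C and [0.71651]): 1 − (1 − 0.72700)(1 − 0.71651) = 0.92261
Series ([0.95752] and [0.92261]): 0.95752 × 0.92261 = 0.883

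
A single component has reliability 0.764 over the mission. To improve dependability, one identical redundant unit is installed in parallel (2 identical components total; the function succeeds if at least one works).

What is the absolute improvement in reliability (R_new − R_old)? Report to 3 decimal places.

R_before = 0.764
R_after = 1 − (1 − 0.764)^2 = 0.944
ΔR = 0.944 − 0.764 = 0.180

0.180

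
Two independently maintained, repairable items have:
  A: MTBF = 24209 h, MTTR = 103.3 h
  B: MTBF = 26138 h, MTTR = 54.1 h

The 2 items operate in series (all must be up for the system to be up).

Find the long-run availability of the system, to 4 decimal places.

0.9937

A(A) = MTBF/(MTBF+MTTR) = 24209/(24209+103.3) = 0.995751
A(B) = MTBF/(MTBF+MTTR) = 26138/(26138+54.1) = 0.997934
Series availability: 0.995751 × 0.997934 = 0.9937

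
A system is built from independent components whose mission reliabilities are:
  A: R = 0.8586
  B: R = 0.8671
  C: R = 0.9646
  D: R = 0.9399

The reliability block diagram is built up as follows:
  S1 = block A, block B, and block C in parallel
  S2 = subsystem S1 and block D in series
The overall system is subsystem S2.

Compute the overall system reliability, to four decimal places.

Parallel (A, B, and C): 1 − (1 − 0.858600)(1 − 0.867100)(1 − 0.964600) = 0.999335
Series ([0.999335] and D): 0.999335 × 0.939900 = 0.9393

0.9393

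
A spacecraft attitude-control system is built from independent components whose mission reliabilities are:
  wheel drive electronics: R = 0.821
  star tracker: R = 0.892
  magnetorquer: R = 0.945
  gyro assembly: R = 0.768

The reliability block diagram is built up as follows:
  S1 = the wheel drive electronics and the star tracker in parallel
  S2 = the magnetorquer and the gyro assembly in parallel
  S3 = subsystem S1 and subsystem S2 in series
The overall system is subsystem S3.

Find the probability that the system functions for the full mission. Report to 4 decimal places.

Parallel (wheel drive electronics and star tracker): 1 − (1 − 0.821000)(1 − 0.892000) = 0.980668
Parallel (magnetorquer and gyro assembly): 1 − (1 − 0.945000)(1 − 0.768000) = 0.987240
Series ([0.980668] and [0.987240]): 0.980668 × 0.987240 = 0.9682

0.9682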